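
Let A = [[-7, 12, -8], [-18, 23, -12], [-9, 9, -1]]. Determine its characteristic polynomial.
xI - A = [[x + 7, -12, 8], [18, x - 23, 12], [9, -9, x + 1]].

Expanding det(xI - A) along the first row:
det(xI - A) = + (x + 7)·det([[x - 23, 12], [-9, x + 1]]) - (-12)·det([[18, 12], [9, x + 1]]) + (8)·det([[18, x - 23], [9, -9]]).

Evaluating gives χ_A(x) = x^3 - 15x^2 + 75x - 125 = (x - 5)^3.

χ_A(x) = (x - 5)^3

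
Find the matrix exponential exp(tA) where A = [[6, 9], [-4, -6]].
e^{tA} = [[6*t + 1, 9*t], [-4*t, 1 - 6*t]]

A has Jordan form J = [[0, 1], [0, 0]] with A = PJP^{-1}, so e^{tA} = P e^{tJ} P^{-1}.

For a Jordan block J_k(λ), e^{tJ_k(λ)} = e^{λt} · (I + tN + t^2 N^2/2! + ... + t^{k-1} N^{k-1}/(k-1)!) where N is the nilpotent superdiagonal part.

Assembling the blocks and conjugating back gives the entries of e^{tA} as shown above.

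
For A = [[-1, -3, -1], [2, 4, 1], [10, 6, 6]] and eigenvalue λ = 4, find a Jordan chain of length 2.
We seek v_1 ∈ ker((A - 4I)^2) \ ker(A - 4I), then set v_{i+1} = (A - 4I) v_i.

One such chain is v_1 = [[-2, 2, 5]]^T, v_2 = [[-1, 1, 2]]^T. Check: (A - 4I) v_2 = [[0, 0, 0]]^T = 0.

v_1 = [[-2, 2, 5]]^T, v_2 = [[-1, 1, 2]]^T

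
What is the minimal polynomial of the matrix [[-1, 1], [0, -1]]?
m_A(x) = (x + 1)^2

The characteristic polynomial factors as (x + 1)^2. The minimal polynomial is ∏(x - λ)^{k_λ} where k_λ is the size of the largest Jordan block at λ.

For λ = -1: rank(A + I) = 1, and the largest Jordan block has size 2 (the smallest k with rank((A + I)^k) = rank((A + I)^(k+1))).

So m_A(x) = (x + 1)^2.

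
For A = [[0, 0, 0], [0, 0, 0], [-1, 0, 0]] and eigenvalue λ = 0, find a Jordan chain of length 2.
v_1 = [[1, -1, -2]]^T, v_2 = [[0, 0, -1]]^T

We seek v_1 ∈ ker(A^2) \ ker(A), then set v_{i+1} = A v_i.

One such chain is v_1 = [[1, -1, -2]]^T, v_2 = [[0, 0, -1]]^T. Check: A v_2 = [[0, 0, 0]]^T = 0.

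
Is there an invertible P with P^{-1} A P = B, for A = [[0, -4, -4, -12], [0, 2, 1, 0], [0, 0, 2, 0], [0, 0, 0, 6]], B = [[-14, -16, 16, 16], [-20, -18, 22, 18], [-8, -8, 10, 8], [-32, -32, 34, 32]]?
No.

Both have characteristic polynomial x(x - 6)(x - 2)^2, but the minimal polynomial of A is x(x - 6)(x - 2)^2 while the minimal polynomial of B is x(x - 6)(x - 2). The minimal polynomial is a similarity invariant, so A and B are not similar.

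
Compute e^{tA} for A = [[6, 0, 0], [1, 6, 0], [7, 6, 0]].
e^{tA} = [[e^{6*t}, 0, 0], [t*e^{6*t}, e^{6*t}, 0], [t*e^{6*t} + e^{6*t} - 1, e^{6*t} - 1, 1]]

A has Jordan form J = [[0, 0, 0], [0, 6, 1], [0, 0, 6]] with A = PJP^{-1}, so e^{tA} = P e^{tJ} P^{-1}.

For a Jordan block J_k(λ), e^{tJ_k(λ)} = e^{λt} · (I + tN + t^2 N^2/2! + ... + t^{k-1} N^{k-1}/(k-1)!) where N is the nilpotent superdiagonal part.

Assembling the blocks and conjugating back gives the entries of e^{tA} as shown above.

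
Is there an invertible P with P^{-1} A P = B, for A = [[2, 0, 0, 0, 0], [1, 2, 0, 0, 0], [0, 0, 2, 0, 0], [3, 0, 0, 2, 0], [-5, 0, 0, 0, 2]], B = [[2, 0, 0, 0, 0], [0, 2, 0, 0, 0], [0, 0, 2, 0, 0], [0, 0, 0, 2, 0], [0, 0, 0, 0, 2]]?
Both have characteristic polynomial (x - 2)^5, but the minimal polynomial of A is (x - 2)^2 while the minimal polynomial of B is x - 2. The minimal polynomial is a similarity invariant, so A and B are not similar.

No.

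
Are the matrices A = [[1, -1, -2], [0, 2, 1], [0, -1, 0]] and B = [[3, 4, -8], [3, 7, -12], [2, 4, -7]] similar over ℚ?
No.

Both have characteristic polynomial (x - 1)^3, but the minimal polynomial of A is (x - 1)^3 while the minimal polynomial of B is (x - 1)^2. The minimal polynomial is a similarity invariant, so A and B are not similar.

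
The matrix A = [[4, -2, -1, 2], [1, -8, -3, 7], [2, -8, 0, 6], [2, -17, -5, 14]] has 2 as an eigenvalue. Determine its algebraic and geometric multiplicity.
algebraic multiplicity 2, geometric multiplicity 1

The characteristic polynomial is (x - 3)^2(x - 2)^2, so the factor x - 2 appears with exponent 2: the algebraic multiplicity is 2.

rank(A - 2I) = 3, so the eigenspace has dimension 4 - 3 = 1: the geometric multiplicity is 1.

Since 1 < 2, A is not diagonalizable.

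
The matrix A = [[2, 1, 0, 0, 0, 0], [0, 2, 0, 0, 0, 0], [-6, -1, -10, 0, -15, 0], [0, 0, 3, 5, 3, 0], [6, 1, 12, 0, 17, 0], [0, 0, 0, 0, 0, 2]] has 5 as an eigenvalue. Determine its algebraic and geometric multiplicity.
algebraic multiplicity 2, geometric multiplicity 2

The characteristic polynomial is (x - 5)^2(x - 2)^4, so the factor x - 5 appears with exponent 2: the algebraic multiplicity is 2.

rank(A - 5I) = 4, so the eigenspace has dimension 6 - 4 = 2: the geometric multiplicity is 2.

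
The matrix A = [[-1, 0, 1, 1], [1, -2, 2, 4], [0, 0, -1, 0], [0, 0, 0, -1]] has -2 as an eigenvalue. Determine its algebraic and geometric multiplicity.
algebraic multiplicity 1, geometric multiplicity 1

The characteristic polynomial is (x + 1)^3(x + 2), so the factor x + 2 appears with exponent 1: the algebraic multiplicity is 1.

rank(A + 2I) = 3, so the eigenspace has dimension 4 - 3 = 1: the geometric multiplicity is 1.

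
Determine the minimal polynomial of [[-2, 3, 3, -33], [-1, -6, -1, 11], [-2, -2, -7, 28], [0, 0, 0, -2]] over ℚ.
The characteristic polynomial factors as (x + 2)(x + 5)^3. The minimal polynomial is ∏(x - λ)^{k_λ} where k_λ is the size of the largest Jordan block at λ.

For λ = -5: rank(A + 5I) = 2, and the largest Jordan block has size 2 (the smallest k with rank((A + 5I)^k) = rank((A + 5I)^(k+1))).
For λ = -2: rank(A + 2I) = 3, and the largest Jordan block has size 1 (the smallest k with rank((A + 2I)^k) = rank((A + 2I)^(k+1))).

So m_A(x) = (x + 2)(x + 5)^2.

m_A(x) = (x + 2)(x + 5)^2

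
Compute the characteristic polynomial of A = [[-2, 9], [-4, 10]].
χ_A(x) = (x - 4)^2

xI - A = [[x + 2, -9], [4, x - 10]].

Expanding det(xI - A) along the first row:
det(xI - A) = + (x + 2)·det([[x - 10]]) - (-9)·det([[4]]).

Evaluating gives χ_A(x) = x^2 - 8x + 16 = (x - 4)^2.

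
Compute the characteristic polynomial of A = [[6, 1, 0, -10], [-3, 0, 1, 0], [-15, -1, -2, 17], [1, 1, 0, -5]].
χ_A(x) = (x - 5)(x + 2)^3

xI - A = [[x - 6, -1, 0, 10], [3, x, -1, 0], [15, 1, x + 2, -17], [-1, -1, 0, x + 5]].

Expanding det(xI - A) along the first row:
det(xI - A) = + (x - 6)·det([[x, -1, 0], [1, x + 2, -17], [-1, 0, x + 5]]) - (-1)·det([[3, -1, 0], [15, x + 2, -17], [-1, 0, x + 5]]) + (0)·det([[3, x, 0], [15, 1, -17], [-1, -1, x + 5]]) - (10)·det([[3, x, -1], [15, 1, x + 2], [-1, -1, 0]]).

Evaluating gives χ_A(x) = x^4 + x^3 - 18x^2 - 52x - 40 = (x - 5)(x + 2)^3.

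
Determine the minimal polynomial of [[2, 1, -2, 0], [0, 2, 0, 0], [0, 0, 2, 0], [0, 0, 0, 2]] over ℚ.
m_A(x) = (x - 2)^2

The characteristic polynomial factors as (x - 2)^4. The minimal polynomial is ∏(x - λ)^{k_λ} where k_λ is the size of the largest Jordan block at λ.

For λ = 2: rank(A - 2I) = 1, and the largest Jordan block has size 2 (the smallest k with rank((A - 2I)^k) = rank((A - 2I)^(k+1))).

So m_A(x) = (x - 2)^2.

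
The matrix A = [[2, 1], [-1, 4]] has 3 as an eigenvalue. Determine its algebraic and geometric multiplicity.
algebraic multiplicity 2, geometric multiplicity 1

The characteristic polynomial is (x - 3)^2, so the factor x - 3 appears with exponent 2: the algebraic multiplicity is 2.

rank(A - 3I) = 1, so the eigenspace has dimension 2 - 1 = 1: the geometric multiplicity is 1.

Since 1 < 2, A is not diagonalizable.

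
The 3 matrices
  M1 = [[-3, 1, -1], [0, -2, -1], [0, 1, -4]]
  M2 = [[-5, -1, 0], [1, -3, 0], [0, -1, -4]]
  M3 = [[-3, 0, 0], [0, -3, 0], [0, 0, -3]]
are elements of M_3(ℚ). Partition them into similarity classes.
3 classes: {M1}, {M2}, {M3}

Characteristic polynomials: χ_{M1} = (x + 3)^3, χ_{M2} = (x + 4)^3, χ_{M3} = (x + 3)^3.

{M1}: invariant factors x + 3, (x + 3)^2.

{M2}: invariant factors (x + 4)^3.

{M3}: invariant factors x + 3, x + 3, x + 3.

Matrices are similar if and only if their invariant-factor lists agree; the partition into similarity classes is {M1}, {M2}, {M3}.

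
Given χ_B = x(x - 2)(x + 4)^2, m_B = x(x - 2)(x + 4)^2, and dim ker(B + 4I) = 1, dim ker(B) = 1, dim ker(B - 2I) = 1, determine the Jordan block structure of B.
Jordan blocks: (-4, 2), (0, 1), (2, 1)

λ = -4: algebraic multiplicity 2 (exponent in χ_B), largest block size 2 (exponent in m_B), 1 block (geometric multiplicity). This forces block sizes [2].
λ = 0: algebraic multiplicity 1 (exponent in χ_B), largest block size 1 (exponent in m_B), 1 block (geometric multiplicity). This forces block sizes [1].
λ = 2: algebraic multiplicity 1 (exponent in χ_B), largest block size 1 (exponent in m_B), 1 block (geometric multiplicity). This forces block sizes [1].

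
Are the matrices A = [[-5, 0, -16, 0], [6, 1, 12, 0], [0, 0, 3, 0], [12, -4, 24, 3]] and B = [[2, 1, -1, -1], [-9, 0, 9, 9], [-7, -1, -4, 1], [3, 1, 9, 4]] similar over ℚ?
Both have characteristic polynomial (x - 3)^2(x - 1)(x + 5), but the minimal polynomial of A is (x - 3)(x - 1)(x + 5) while the minimal polynomial of B is (x - 3)^2(x - 1)(x + 5). The minimal polynomial is a similarity invariant, so A and B are not similar.

No.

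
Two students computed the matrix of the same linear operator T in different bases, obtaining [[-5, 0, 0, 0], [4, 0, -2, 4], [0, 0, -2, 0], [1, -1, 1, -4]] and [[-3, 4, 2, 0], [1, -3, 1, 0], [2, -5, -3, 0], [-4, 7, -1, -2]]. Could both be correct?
Yes.

Two matrices over a field are similar if and only if they have the same invariant factors.

Both A and B have characteristic polynomial (x + 2)^3(x + 5) and minimal polynomial (x + 2)^2(x + 5). Computing further, both have invariant factors x + 2, (x + 2)^2(x + 5). Hence A and B are similar.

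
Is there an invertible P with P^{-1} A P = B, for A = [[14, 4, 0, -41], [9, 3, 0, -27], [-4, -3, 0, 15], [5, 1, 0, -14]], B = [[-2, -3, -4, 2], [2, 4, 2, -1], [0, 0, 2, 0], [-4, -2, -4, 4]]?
trace(A) = 3 but trace(B) = 8. The trace is a similarity invariant, so A and B are not similar.

No.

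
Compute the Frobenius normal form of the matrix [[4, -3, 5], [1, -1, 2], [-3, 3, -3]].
R = [[0, 0, -3], [1, 0, 1], [0, 1, 0]]

The invariant factors of A (the non-unit diagonal entries of the Smith normal form of xI - A over ℚ[x]) are x^3 - x + 3, each dividing the next. The characteristic polynomial is their product, x^3 - x + 3.

The rational canonical form is the block-diagonal matrix of companion matrices C(f_i):
R = [[0, 0, -3], [1, 0, 1], [0, 1, 0]].

Note the characteristic polynomial does not split into linear factors over ℚ, so A has no Jordan form over ℚ; the rational canonical form exists over any field.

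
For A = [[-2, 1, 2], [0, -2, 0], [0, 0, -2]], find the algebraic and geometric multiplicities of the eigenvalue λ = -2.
algebraic multiplicity 3, geometric multiplicity 2

The characteristic polynomial is (x + 2)^3, so the factor x + 2 appears with exponent 3: the algebraic multiplicity is 3.

rank(A + 2I) = 1, so the eigenspace has dimension 3 - 1 = 2: the geometric multiplicity is 2.

Since 2 < 3, A is not diagonalizable.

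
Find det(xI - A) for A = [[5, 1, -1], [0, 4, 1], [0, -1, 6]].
χ_A(x) = (x - 5)^3

xI - A = [[x - 5, -1, 1], [0, x - 4, -1], [0, 1, x - 6]].

Expanding det(xI - A) along the first row:
det(xI - A) = + (x - 5)·det([[x - 4, -1], [1, x - 6]]) - (-1)·det([[0, -1], [0, x - 6]]) + (1)·det([[0, x - 4], [0, 1]]).

Evaluating gives χ_A(x) = x^3 - 15x^2 + 75x - 125 = (x - 5)^3.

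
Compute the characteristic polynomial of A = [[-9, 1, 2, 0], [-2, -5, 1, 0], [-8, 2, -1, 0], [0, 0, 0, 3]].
χ_A(x) = (x - 3)(x + 5)^3

xI - A = [[x + 9, -1, -2, 0], [2, x + 5, -1, 0], [8, -2, x + 1, 0], [0, 0, 0, x - 3]].

Expanding det(xI - A) along the first row:
det(xI - A) = + (x + 9)·det([[x + 5, -1, 0], [-2, x + 1, 0], [0, 0, x - 3]]) - (-1)·det([[2, -1, 0], [8, x + 1, 0], [0, 0, x - 3]]) + (-2)·det([[2, x + 5, 0], [8, -2, 0], [0, 0, x - 3]]) - (0)·det([[2, x + 5, -1], [8, -2, x + 1], [0, 0, 0]]).

Evaluating gives χ_A(x) = x^4 + 12x^3 + 30x^2 - 100x - 375 = (x - 3)(x + 5)^3.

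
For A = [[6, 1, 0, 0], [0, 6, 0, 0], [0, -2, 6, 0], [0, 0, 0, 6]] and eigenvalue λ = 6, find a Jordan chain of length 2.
We seek v_1 ∈ ker((A - 6I)^2) \ ker(A - 6I), then set v_{i+1} = (A - 6I) v_i.

One such chain is v_1 = [[0, 1, 0, -1]]^T, v_2 = [[1, 0, -2, 0]]^T. Check: (A - 6I) v_2 = [[0, 0, 0, 0]]^T = 0.

v_1 = [[0, 1, 0, -1]]^T, v_2 = [[1, 0, -2, 0]]^T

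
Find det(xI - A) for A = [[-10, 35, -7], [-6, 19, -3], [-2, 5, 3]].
xI - A = [[x + 10, -35, 7], [6, x - 19, 3], [2, -5, x - 3]].

Expanding det(xI - A) along the first row:
det(xI - A) = + (x + 10)·det([[x - 19, 3], [-5, x - 3]]) - (-35)·det([[6, 3], [2, x - 3]]) + (7)·det([[6, x - 19], [2, -5]]).

Evaluating gives χ_A(x) = x^3 - 12x^2 + 48x - 64 = (x - 4)^3.

χ_A(x) = (x - 4)^3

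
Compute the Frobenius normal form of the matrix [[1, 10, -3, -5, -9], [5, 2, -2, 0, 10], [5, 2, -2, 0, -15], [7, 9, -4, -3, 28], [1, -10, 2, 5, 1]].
R = [[0, -5, 0, 0, 0], [1, 2, 0, 0, 0], [0, 0, 0, 0, -25], [0, 0, 1, 0, 5], [0, 0, 0, 1, -3]]

The invariant factors of A (the non-unit diagonal entries of the Smith normal form of xI - A over ℚ[x]) are x^2 - 2x + 5, (x + 5)(x^2 - 2x + 5), each dividing the next. The characteristic polynomial is their product, (x + 5)(x^2 - 2x + 5)^2.

The rational canonical form is the block-diagonal matrix of companion matrices C(f_i):
R = [[0, -5, 0, 0, 0], [1, 2, 0, 0, 0], [0, 0, 0, 0, -25], [0, 0, 1, 0, 5], [0, 0, 0, 1, -3]].

Note the characteristic polynomial does not split into linear factors over ℚ, so A has no Jordan form over ℚ; the rational canonical form exists over any field.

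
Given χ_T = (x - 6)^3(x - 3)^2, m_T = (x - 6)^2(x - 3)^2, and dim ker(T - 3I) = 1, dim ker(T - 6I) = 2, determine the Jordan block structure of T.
λ = 3: algebraic multiplicity 2 (exponent in χ_T), largest block size 2 (exponent in m_T), 1 block (geometric multiplicity). This forces block sizes [2].
λ = 6: algebraic multiplicity 3 (exponent in χ_T), largest block size 2 (exponent in m_T), 2 blocks (geometric multiplicity). These force block sizes [2, 1].

Jordan blocks: (3, 2), (6, 2), (6, 1)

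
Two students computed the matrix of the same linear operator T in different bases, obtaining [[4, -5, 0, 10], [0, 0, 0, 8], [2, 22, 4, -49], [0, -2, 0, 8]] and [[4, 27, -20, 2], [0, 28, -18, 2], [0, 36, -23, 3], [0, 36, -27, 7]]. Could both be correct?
Two matrices over a field are similar if and only if they have the same invariant factors.

Both A and B have characteristic polynomial (x - 4)^4 and minimal polynomial (x - 4)^2. Computing further, both have invariant factors (x - 4)^2, (x - 4)^2. Hence A and B are similar.

Yes.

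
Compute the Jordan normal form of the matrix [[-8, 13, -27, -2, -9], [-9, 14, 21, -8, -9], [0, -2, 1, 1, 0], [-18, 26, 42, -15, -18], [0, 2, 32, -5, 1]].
The characteristic polynomial is det(xI - A) = (x - 1)^3(x + 5)^2, so the eigenvalues are -5 (algebraic multiplicity 2), 1 (algebraic multiplicity 3).

For λ = -5: rank(A + 5I) = 4, rank((A + 5I)^2) = 3. The eigenspace has dimension 5 - 4 = 1, so there is 1 Jordan block; the rank sequence gives block sizes [2].

For λ = 1: rank(A - I) = 3, rank((A - I)^2) = 2. The eigenspace has dimension 5 - 3 = 2, so there are 2 Jordan blocks; the rank sequence gives block sizes [2, 1].

Assembling the blocks gives the Jordan form J above.

J = [[-5, 1, 0, 0, 0], [0, -5, 0, 0, 0], [0, 0, 1, 1, 0], [0, 0, 0, 1, 0], [0, 0, 0, 0, 1]]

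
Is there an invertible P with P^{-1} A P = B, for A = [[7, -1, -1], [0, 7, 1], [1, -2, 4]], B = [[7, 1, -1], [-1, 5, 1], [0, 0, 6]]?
No.

Both have characteristic polynomial (x - 6)^3, but the minimal polynomial of A is (x - 6)^3 while the minimal polynomial of B is (x - 6)^2. The minimal polynomial is a similarity invariant, so A and B are not similar.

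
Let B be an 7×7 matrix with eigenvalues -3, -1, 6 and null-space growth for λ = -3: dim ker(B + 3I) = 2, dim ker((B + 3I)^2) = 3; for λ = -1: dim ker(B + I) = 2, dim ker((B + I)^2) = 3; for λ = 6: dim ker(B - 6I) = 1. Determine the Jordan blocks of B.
λ = -3: successive nullity increments [2, 1] count blocks of size ≥ k; block sizes are [2, 1].
λ = -1: successive nullity increments [2, 1] count blocks of size ≥ k; block sizes are [2, 1].
λ = 6: successive nullity increments [1] count blocks of size ≥ k; block sizes are [1].

Jordan blocks: (-3, 2), (-3, 1), (-1, 2), (-1, 1), (6, 1)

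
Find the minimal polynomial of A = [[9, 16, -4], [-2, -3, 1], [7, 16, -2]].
The characteristic polynomial factors as (x - 2)(x - 1)^2. The minimal polynomial is ∏(x - λ)^{k_λ} where k_λ is the size of the largest Jordan block at λ.

For λ = 1: rank(A - I) = 2, and the largest Jordan block has size 2 (the smallest k with rank((A - I)^k) = rank((A - I)^(k+1))).
For λ = 2: rank(A - 2I) = 2, and the largest Jordan block has size 1 (the smallest k with rank((A - 2I)^k) = rank((A - 2I)^(k+1))).

So m_A(x) = (x - 2)(x - 1)^2.

m_A(x) = (x - 2)(x - 1)^2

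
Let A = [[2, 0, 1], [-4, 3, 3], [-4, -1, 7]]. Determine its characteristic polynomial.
χ_A(x) = (x - 4)^3

xI - A = [[x - 2, 0, -1], [4, x - 3, -3], [4, 1, x - 7]].

Expanding det(xI - A) along the first row:
det(xI - A) = + (x - 2)·det([[x - 3, -3], [1, x - 7]]) - (0)·det([[4, -3], [4, x - 7]]) + (-1)·det([[4, x - 3], [4, 1]]).

Evaluating gives χ_A(x) = x^3 - 12x^2 + 48x - 64 = (x - 4)^3.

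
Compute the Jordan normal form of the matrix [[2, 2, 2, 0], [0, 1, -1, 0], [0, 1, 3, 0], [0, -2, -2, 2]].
The characteristic polynomial is det(xI - A) = (x - 2)^4, so the eigenvalues are 2 (algebraic multiplicity 4).

For λ = 2: rank(A - 2I) = 1, rank((A - 2I)^2) = 0. The eigenspace has dimension 4 - 1 = 3, so there are 3 Jordan blocks; the rank sequence gives block sizes [2, 1, 1].

Assembling the blocks gives the Jordan form J above.

J = [[2, 1, 0, 0], [0, 2, 0, 0], [0, 0, 2, 0], [0, 0, 0, 2]]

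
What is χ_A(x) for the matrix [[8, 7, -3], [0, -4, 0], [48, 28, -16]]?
χ_A(x) = (x + 4)^3

xI - A = [[x - 8, -7, 3], [0, x + 4, 0], [-48, -28, x + 16]].

Expanding det(xI - A) along the first row:
det(xI - A) = + (x - 8)·det([[x + 4, 0], [-28, x + 16]]) - (-7)·det([[0, 0], [-48, x + 16]]) + (3)·det([[0, x + 4], [-48, -28]]).

Evaluating gives χ_A(x) = x^3 + 12x^2 + 48x + 64 = (x + 4)^3.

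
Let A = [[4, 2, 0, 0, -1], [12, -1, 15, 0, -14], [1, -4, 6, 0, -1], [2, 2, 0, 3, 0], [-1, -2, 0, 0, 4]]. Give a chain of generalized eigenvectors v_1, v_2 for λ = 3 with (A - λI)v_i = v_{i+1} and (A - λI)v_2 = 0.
v_1 = [[0, 0, 1, 2, 1]]^T, v_2 = [[-1, 1, 2, 0, 1]]^T

We seek v_1 ∈ ker((A - 3I)^2) \ ker(A - 3I), then set v_{i+1} = (A - 3I) v_i.

One such chain is v_1 = [[0, 0, 1, 2, 1]]^T, v_2 = [[-1, 1, 2, 0, 1]]^T. Check: (A - 3I) v_2 = [[0, 0, 0, 0, 0]]^T = 0.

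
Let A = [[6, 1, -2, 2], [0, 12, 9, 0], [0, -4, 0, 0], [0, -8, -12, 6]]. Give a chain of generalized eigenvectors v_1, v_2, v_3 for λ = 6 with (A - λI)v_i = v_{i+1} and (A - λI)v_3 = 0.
v_1 = [[0, -2, 1, 2]]^T, v_2 = [[0, -3, 2, 4]]^T, v_3 = [[1, 0, 0, 0]]^T

We seek v_1 ∈ ker((A - 6I)^3) \ ker((A - 6I)^2), then set v_{i+1} = (A - 6I) v_i.

One such chain is v_1 = [[0, -2, 1, 2]]^T, v_2 = [[0, -3, 2, 4]]^T, v_3 = [[1, 0, 0, 0]]^T. Check: (A - 6I) v_3 = [[0, 0, 0, 0]]^T = 0.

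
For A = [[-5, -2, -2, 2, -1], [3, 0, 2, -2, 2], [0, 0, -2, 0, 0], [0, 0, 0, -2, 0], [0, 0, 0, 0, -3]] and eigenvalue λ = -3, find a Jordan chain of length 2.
We seek v_1 ∈ ker((A + 3I)^2) \ ker(A + 3I), then set v_{i+1} = (A + 3I) v_i.

One such chain is v_1 = [[-1, 0, 0, 0, 1]]^T, v_2 = [[1, -1, 0, 0, 0]]^T. Check: (A + 3I) v_2 = [[0, 0, 0, 0, 0]]^T = 0.

v_1 = [[-1, 0, 0, 0, 1]]^T, v_2 = [[1, -1, 0, 0, 0]]^T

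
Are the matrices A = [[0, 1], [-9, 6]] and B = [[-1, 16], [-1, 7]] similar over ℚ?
Two matrices over a field are similar if and only if they have the same invariant factors.

Both A and B have characteristic polynomial (x - 3)^2 and minimal polynomial (x - 3)^2. Computing further, both have invariant factors (x - 3)^2. Hence A and B are similar.

Yes.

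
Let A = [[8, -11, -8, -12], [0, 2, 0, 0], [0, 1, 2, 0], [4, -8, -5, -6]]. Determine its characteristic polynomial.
χ_A(x) = x(x - 2)^3

xI - A = [[x - 8, 11, 8, 12], [0, x - 2, 0, 0], [0, -1, x - 2, 0], [-4, 8, 5, x + 6]].

Expanding det(xI - A) along the first row:
det(xI - A) = + (x - 8)·det([[x - 2, 0, 0], [-1, x - 2, 0], [8, 5, x + 6]]) - (11)·det([[0, 0, 0], [0, x - 2, 0], [-4, 5, x + 6]]) + (8)·det([[0, x - 2, 0], [0, -1, 0], [-4, 8, x + 6]]) - (12)·det([[0, x - 2, 0], [0, -1, x - 2], [-4, 8, 5]]).

Evaluating gives χ_A(x) = x^4 - 6x^3 + 12x^2 - 8x = x(x - 2)^3.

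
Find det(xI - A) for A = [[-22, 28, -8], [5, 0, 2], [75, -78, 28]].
xI - A = [[x + 22, -28, 8], [-5, x, -2], [-75, 78, x - 28]].

Expanding det(xI - A) along the first row:
det(xI - A) = + (x + 22)·det([[x, -2], [78, x - 28]]) - (-28)·det([[-5, -2], [-75, x - 28]]) + (8)·det([[-5, x], [-75, 78]]).

Evaluating gives χ_A(x) = x^3 - 6x^2 + 32 = (x - 4)^2(x + 2).

χ_A(x) = (x - 4)^2(x + 2)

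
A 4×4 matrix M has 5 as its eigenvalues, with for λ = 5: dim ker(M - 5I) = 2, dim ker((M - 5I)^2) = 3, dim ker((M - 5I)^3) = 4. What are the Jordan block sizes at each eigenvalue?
λ = 5: successive nullity increments [2, 1, 1] count blocks of size ≥ k; block sizes are [3, 1].

Jordan blocks: (5, 3), (5, 1)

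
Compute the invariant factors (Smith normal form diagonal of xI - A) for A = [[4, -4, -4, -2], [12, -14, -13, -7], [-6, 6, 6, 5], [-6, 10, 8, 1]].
The Jordan structure of A has elementary divisors (x + 2)^2, x, (x - 1). Arranging the block sizes at each eigenvalue in decreasing order and taking row products gives the invariant factors.

Invariant factors (smallest first, each dividing the next): x(x - 1)(x + 2)^2.

Check: the last factor x(x - 1)(x + 2)^2 is the minimal polynomial, and the product x(x - 1)(x + 2)^2 is the characteristic polynomial.

x(x - 1)(x + 2)^2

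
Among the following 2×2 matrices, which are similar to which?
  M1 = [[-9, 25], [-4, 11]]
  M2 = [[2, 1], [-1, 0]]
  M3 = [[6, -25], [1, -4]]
Characteristic polynomials: χ_{M1} = (x - 1)^2, χ_{M2} = (x - 1)^2, χ_{M3} = (x - 1)^2.

{M1, M2, M3}: invariant factors (x - 1)^2.

Matrices are similar if and only if their invariant-factor lists agree; the partition into similarity classes is {M1, M2, M3}.

1 class: {M1, M2, M3}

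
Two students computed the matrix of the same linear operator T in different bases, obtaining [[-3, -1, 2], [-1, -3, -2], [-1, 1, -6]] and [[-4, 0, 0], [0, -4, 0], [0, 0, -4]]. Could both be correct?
Both have characteristic polynomial (x + 4)^3, but the minimal polynomial of A is (x + 4)^2 while the minimal polynomial of B is x + 4. The minimal polynomial is a similarity invariant, so A and B are not similar.

No.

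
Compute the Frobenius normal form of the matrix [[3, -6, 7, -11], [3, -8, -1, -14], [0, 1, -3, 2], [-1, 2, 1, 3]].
R = [[0, 0, 0, 18], [1, 0, 0, 21], [0, 1, 0, -1], [0, 0, 1, -5]]

The invariant factors of A (the non-unit diagonal entries of the Smith normal form of xI - A over ℚ[x]) are (x - 2)(x + 1)(x + 3)^2, each dividing the next. The characteristic polynomial is their product, (x - 2)(x + 1)(x + 3)^2.

The rational canonical form is the block-diagonal matrix of companion matrices C(f_i):
R = [[0, 0, 0, 18], [1, 0, 0, 21], [0, 1, 0, -1], [0, 0, 1, -5]].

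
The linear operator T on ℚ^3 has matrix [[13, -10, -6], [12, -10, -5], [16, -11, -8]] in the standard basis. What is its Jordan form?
The characteristic polynomial is det(xI - A) = (x + 1)^2(x + 3), so the eigenvalues are -3 (algebraic multiplicity 1), -1 (algebraic multiplicity 2).

For λ = -3: algebraic multiplicity 1 gives one 1×1 block.

For λ = -1: rank(A + I) = 2, rank((A + I)^2) = 1. The eigenspace has dimension 3 - 2 = 1, so there is 1 Jordan block; the rank sequence gives block sizes [2].

Assembling the blocks gives the Jordan form J above.

J = [[-3, 0, 0], [0, -1, 1], [0, 0, -1]]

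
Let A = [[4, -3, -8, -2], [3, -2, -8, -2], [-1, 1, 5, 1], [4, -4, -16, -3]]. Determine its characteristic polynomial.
χ_A(x) = (x - 1)^4

xI - A = [[x - 4, 3, 8, 2], [-3, x + 2, 8, 2], [1, -1, x - 5, -1], [-4, 4, 16, x + 3]].

Expanding det(xI - A) along the first row:
det(xI - A) = + (x - 4)·det([[x + 2, 8, 2], [-1, x - 5, -1], [4, 16, x + 3]]) - (3)·det([[-3, 8, 2], [1, x - 5, -1], [-4, 16, x + 3]]) + (8)·det([[-3, x + 2, 2], [1, -1, -1], [-4, 4, x + 3]]) - (2)·det([[-3, x + 2, 8], [1, -1, x - 5], [-4, 4, 16]]).

Evaluating gives χ_A(x) = x^4 - 4x^3 + 6x^2 - 4x + 1 = (x - 1)^4.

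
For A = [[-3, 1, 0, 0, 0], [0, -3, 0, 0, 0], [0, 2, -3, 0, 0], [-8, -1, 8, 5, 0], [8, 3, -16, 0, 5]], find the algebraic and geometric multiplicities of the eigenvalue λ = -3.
algebraic multiplicity 3, geometric multiplicity 2

The characteristic polynomial is (x - 5)^2(x + 3)^3, so the factor x + 3 appears with exponent 3: the algebraic multiplicity is 3.

rank(A + 3I) = 3, so the eigenspace has dimension 5 - 3 = 2: the geometric multiplicity is 2.

Since 2 < 3, A is not diagonalizable.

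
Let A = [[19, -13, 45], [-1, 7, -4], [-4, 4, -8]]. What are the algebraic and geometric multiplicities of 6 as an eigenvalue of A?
algebraic multiplicity 3, geometric multiplicity 1

The characteristic polynomial is (x - 6)^3, so the factor x - 6 appears with exponent 3: the algebraic multiplicity is 3.

rank(A - 6I) = 2, so the eigenspace has dimension 3 - 2 = 1: the geometric multiplicity is 1.

Since 1 < 3, A is not diagonalizable.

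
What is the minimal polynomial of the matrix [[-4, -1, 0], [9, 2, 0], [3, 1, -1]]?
The characteristic polynomial factors as (x + 1)^3. The minimal polynomial is ∏(x - λ)^{k_λ} where k_λ is the size of the largest Jordan block at λ.

For λ = -1: rank(A + I) = 1, and the largest Jordan block has size 2 (the smallest k with rank((A + I)^k) = rank((A + I)^(k+1))).

So m_A(x) = (x + 1)^2.

m_A(x) = (x + 1)^2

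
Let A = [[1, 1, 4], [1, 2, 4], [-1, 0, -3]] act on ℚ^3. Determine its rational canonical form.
R = [[0, 0, 1], [1, 0, 4], [0, 1, 0]]

The invariant factors of A (the non-unit diagonal entries of the Smith normal form of xI - A over ℚ[x]) are x^3 - 4x - 1, each dividing the next. The characteristic polynomial is their product, x^3 - 4x - 1.

The rational canonical form is the block-diagonal matrix of companion matrices C(f_i):
R = [[0, 0, 1], [1, 0, 4], [0, 1, 0]].

Note the characteristic polynomial does not split into linear factors over ℚ, so A has no Jordan form over ℚ; the rational canonical form exists over any field.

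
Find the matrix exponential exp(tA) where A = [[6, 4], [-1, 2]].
A has Jordan form J = [[4, 1], [0, 4]] with A = PJP^{-1}, so e^{tA} = P e^{tJ} P^{-1}.

For a Jordan block J_k(λ), e^{tJ_k(λ)} = e^{λt} · (I + tN + t^2 N^2/2! + ... + t^{k-1} N^{k-1}/(k-1)!) where N is the nilpotent superdiagonal part.

Assembling the blocks and conjugating back gives the entries of e^{tA} as shown above.

e^{tA} = [[(2*t + 1)*e^{4*t}, 4*t*e^{4*t}], [-t*e^{4*t}, (1 - 2*t)*e^{4*t}]]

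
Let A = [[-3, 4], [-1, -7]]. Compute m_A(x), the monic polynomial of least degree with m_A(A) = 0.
m_A(x) = (x + 5)^2

The characteristic polynomial factors as (x + 5)^2. The minimal polynomial is ∏(x - λ)^{k_λ} where k_λ is the size of the largest Jordan block at λ.

For λ = -5: rank(A + 5I) = 1, and the largest Jordan block has size 2 (the smallest k with rank((A + 5I)^k) = rank((A + 5I)^(k+1))).

So m_A(x) = (x + 5)^2.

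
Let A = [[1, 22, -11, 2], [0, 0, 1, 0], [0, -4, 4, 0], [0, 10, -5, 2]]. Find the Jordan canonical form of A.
J = [[1, 0, 0, 0], [0, 2, 1, 0], [0, 0, 2, 0], [0, 0, 0, 2]]

The characteristic polynomial is det(xI - A) = (x - 2)^3(x - 1), so the eigenvalues are 1 (algebraic multiplicity 1), 2 (algebraic multiplicity 3).

For λ = 1: algebraic multiplicity 1 gives one 1×1 block.

For λ = 2: rank(A - 2I) = 2, rank((A - 2I)^2) = 1. The eigenspace has dimension 4 - 2 = 2, so there are 2 Jordan blocks; the rank sequence gives block sizes [2, 1].

Assembling the blocks gives the Jordan form J above.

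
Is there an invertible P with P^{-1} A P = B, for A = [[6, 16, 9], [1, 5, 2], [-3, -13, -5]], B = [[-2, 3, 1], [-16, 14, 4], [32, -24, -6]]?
Both have characteristic polynomial (x - 2)^3, but the minimal polynomial of A is (x - 2)^3 while the minimal polynomial of B is (x - 2)^2. The minimal polynomial is a similarity invariant, so A and B are not similar.

No.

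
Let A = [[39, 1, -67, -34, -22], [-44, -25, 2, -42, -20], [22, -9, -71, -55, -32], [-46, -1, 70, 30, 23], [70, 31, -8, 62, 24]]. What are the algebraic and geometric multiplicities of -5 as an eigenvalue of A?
algebraic multiplicity 3, geometric multiplicity 1

The characteristic polynomial is (x - 6)^2(x + 5)^3, so the factor x + 5 appears with exponent 3: the algebraic multiplicity is 3.

rank(A + 5I) = 4, so the eigenspace has dimension 5 - 4 = 1: the geometric multiplicity is 1.

Since 1 < 3, A is not diagonalizable.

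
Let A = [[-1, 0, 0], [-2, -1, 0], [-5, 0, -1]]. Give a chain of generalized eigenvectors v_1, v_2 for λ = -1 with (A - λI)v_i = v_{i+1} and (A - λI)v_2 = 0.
We seek v_1 ∈ ker((A + I)^2) \ ker(A + I), then set v_{i+1} = (A + I) v_i.

One such chain is v_1 = [[1, 4, 11]]^T, v_2 = [[0, -2, -5]]^T. Check: (A + I) v_2 = [[0, 0, 0]]^T = 0.

v_1 = [[1, 4, 11]]^T, v_2 = [[0, -2, -5]]^T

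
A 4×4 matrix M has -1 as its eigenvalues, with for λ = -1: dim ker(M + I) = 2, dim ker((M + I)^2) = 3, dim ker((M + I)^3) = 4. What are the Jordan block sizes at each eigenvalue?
Jordan blocks: (-1, 3), (-1, 1)

λ = -1: successive nullity increments [2, 1, 1] count blocks of size ≥ k; block sizes are [3, 1].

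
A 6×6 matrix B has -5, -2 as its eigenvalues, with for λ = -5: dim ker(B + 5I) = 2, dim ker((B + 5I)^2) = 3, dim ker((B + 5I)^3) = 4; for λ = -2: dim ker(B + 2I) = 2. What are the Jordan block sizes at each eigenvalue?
Jordan blocks: (-5, 3), (-5, 1), (-2, 1), (-2, 1)

λ = -5: successive nullity increments [2, 1, 1] count blocks of size ≥ k; block sizes are [3, 1].
λ = -2: successive nullity increments [2] count blocks of size ≥ k; block sizes are [1, 1].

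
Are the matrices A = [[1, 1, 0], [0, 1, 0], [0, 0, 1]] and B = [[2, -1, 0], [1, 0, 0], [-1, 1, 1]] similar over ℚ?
Yes.

Two matrices over a field are similar if and only if they have the same invariant factors.

Both A and B have characteristic polynomial (x - 1)^3 and minimal polynomial (x - 1)^2. Computing further, both have invariant factors x - 1, (x - 1)^2. Hence A and B are similar.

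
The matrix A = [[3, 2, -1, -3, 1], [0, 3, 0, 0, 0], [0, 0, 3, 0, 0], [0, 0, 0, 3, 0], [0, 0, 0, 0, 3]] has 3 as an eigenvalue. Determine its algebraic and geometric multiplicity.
algebraic multiplicity 5, geometric multiplicity 4

The characteristic polynomial is (x - 3)^5, so the factor x - 3 appears with exponent 5: the algebraic multiplicity is 5.

rank(A - 3I) = 1, so the eigenspace has dimension 5 - 1 = 4: the geometric multiplicity is 4.

Since 4 < 5, A is not diagonalizable.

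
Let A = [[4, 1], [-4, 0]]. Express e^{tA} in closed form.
A has Jordan form J = [[2, 1], [0, 2]] with A = PJP^{-1}, so e^{tA} = P e^{tJ} P^{-1}.

For a Jordan block J_k(λ), e^{tJ_k(λ)} = e^{λt} · (I + tN + t^2 N^2/2! + ... + t^{k-1} N^{k-1}/(k-1)!) where N is the nilpotent superdiagonal part.

Assembling the blocks and conjugating back gives the entries of e^{tA} as shown above.

e^{tA} = [[(2*t + 1)*e^{2*t}, t*e^{2*t}], [-4*t*e^{2*t}, (1 - 2*t)*e^{2*t}]]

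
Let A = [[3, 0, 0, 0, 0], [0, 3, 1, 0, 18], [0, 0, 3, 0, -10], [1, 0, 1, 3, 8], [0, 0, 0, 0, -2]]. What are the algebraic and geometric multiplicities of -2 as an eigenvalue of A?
The characteristic polynomial is (x - 3)^4(x + 2), so the factor x + 2 appears with exponent 1: the algebraic multiplicity is 1.

rank(A + 2I) = 4, so the eigenspace has dimension 5 - 4 = 1: the geometric multiplicity is 1.

algebraic multiplicity 1, geometric multiplicity 1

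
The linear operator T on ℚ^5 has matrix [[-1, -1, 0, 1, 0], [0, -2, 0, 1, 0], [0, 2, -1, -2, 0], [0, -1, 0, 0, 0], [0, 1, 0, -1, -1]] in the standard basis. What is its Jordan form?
The characteristic polynomial is det(xI - A) = (x + 1)^5, so the eigenvalues are -1 (algebraic multiplicity 5).

For λ = -1: rank(A + I) = 1, rank((A + I)^2) = 0. The eigenspace has dimension 5 - 1 = 4, so there are 4 Jordan blocks; the rank sequence gives block sizes [2, 1, 1, 1].

Assembling the blocks gives the Jordan form J above.

J = [[-1, 1, 0, 0, 0], [0, -1, 0, 0, 0], [0, 0, -1, 0, 0], [0, 0, 0, -1, 0], [0, 0, 0, 0, -1]]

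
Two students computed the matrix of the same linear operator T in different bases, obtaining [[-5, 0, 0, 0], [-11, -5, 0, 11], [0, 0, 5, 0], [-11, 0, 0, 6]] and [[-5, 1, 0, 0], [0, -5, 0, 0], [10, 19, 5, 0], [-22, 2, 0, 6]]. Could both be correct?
Both have characteristic polynomial (x - 6)(x - 5)(x + 5)^2, but the minimal polynomial of A is (x - 6)(x - 5)(x + 5) while the minimal polynomial of B is (x - 6)(x - 5)(x + 5)^2. The minimal polynomial is a similarity invariant, so A and B are not similar.

No.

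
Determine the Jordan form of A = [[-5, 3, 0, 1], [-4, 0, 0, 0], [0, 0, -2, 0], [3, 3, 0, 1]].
J = [[-2, 1, 0, 0], [0, -2, 0, 0], [0, 0, -2, 0], [0, 0, 0, 0]]

The characteristic polynomial is det(xI - A) = x(x + 2)^3, so the eigenvalues are -2 (algebraic multiplicity 3), 0 (algebraic multiplicity 1).

For λ = -2: rank(A + 2I) = 2, rank((A + 2I)^2) = 1. The eigenspace has dimension 4 - 2 = 2, so there are 2 Jordan blocks; the rank sequence gives block sizes [2, 1].

For λ = 0: algebraic multiplicity 1 gives one 1×1 block.

Assembling the blocks gives the Jordan form J above.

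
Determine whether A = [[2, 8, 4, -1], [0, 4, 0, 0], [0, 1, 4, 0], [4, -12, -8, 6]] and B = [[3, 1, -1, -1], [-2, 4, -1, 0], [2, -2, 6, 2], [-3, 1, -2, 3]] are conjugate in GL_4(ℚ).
Yes.

Two matrices over a field are similar if and only if they have the same invariant factors.

Both A and B have characteristic polynomial (x - 4)^4 and minimal polynomial (x - 4)^2. Computing further, both have invariant factors (x - 4)^2, (x - 4)^2. Hence A and B are similar.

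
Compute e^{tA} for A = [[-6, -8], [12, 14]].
A has Jordan form J = [[2, 0], [0, 6]] with A = PJP^{-1}, so e^{tA} = P e^{tJ} P^{-1}.

For a Jordan block J_k(λ), e^{tJ_k(λ)} = e^{λt} · (I + tN + t^2 N^2/2! + ... + t^{k-1} N^{k-1}/(k-1)!) where N is the nilpotent superdiagonal part.

Assembling the blocks and conjugating back gives the entries of e^{tA} as shown above.

e^{tA} = [[(3 - 2*e^{4*t})*e^{2*t}, 2*(1 - e^{4*t})*e^{2*t}], [3*(e^{4*t} - 1)*e^{2*t}, (3*e^{4*t} - 2)*e^{2*t}]]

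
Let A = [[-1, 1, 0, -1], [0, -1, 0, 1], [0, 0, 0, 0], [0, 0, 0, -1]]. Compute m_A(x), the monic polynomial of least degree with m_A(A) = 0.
m_A(x) = x(x + 1)^3

The characteristic polynomial factors as x(x + 1)^3. The minimal polynomial is ∏(x - λ)^{k_λ} where k_λ is the size of the largest Jordan block at λ.

For λ = -1: rank(A + I) = 3, and the largest Jordan block has size 3 (the smallest k with rank((A + I)^k) = rank((A + I)^(k+1))).
For λ = 0: rank(A) = 3, and the largest Jordan block has size 1 (the smallest k with rank(A^k) = rank(A^(k+1))).

So m_A(x) = x(x + 1)^3.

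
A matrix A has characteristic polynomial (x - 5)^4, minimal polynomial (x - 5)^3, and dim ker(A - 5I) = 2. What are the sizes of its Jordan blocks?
Jordan blocks: (5, 3), (5, 1)

λ = 5: algebraic multiplicity 4 (exponent in χ_A), largest block size 3 (exponent in m_A), 2 blocks (geometric multiplicity). These force block sizes [3, 1].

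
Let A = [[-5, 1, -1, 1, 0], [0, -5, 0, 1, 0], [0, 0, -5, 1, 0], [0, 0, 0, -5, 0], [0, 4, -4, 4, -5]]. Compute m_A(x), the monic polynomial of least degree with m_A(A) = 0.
m_A(x) = (x + 5)^2

The characteristic polynomial factors as (x + 5)^5. The minimal polynomial is ∏(x - λ)^{k_λ} where k_λ is the size of the largest Jordan block at λ.

For λ = -5: rank(A + 5I) = 2, and the largest Jordan block has size 2 (the smallest k with rank((A + 5I)^k) = rank((A + 5I)^(k+1))).

So m_A(x) = (x + 5)^2.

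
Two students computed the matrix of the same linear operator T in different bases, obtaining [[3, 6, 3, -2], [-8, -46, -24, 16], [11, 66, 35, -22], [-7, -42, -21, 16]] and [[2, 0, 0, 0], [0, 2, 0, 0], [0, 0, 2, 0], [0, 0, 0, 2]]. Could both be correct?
Both have characteristic polynomial (x - 2)^4, but the minimal polynomial of A is (x - 2)^2 while the minimal polynomial of B is x - 2. The minimal polynomial is a similarity invariant, so A and B are not similar.

No.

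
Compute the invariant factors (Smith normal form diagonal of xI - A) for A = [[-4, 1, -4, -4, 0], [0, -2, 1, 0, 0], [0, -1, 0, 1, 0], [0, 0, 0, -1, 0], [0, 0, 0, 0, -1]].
x + 1, (x + 1)^3(x + 4)

The Jordan structure of A has elementary divisors (x + 4), (x + 1)^3, (x + 1). Arranging the block sizes at each eigenvalue in decreasing order and taking row products gives the invariant factors.

Invariant factors (smallest first, each dividing the next): x + 1, (x + 1)^3(x + 4).

Check: the last factor (x + 1)^3(x + 4) is the minimal polynomial, and the product (x + 1)^4(x + 4) is the characteristic polynomial.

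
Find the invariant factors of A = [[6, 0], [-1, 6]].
The Jordan structure of A has elementary divisors (x - 6)^2. Arranging the block sizes at each eigenvalue in decreasing order and taking row products gives the invariant factors.

Invariant factors (smallest first, each dividing the next): (x - 6)^2.

Check: the last factor (x - 6)^2 is the minimal polynomial, and the product (x - 6)^2 is the characteristic polynomial.

(x - 6)^2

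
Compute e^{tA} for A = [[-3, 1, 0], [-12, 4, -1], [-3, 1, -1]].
e^{tA} = [[-3*t^2/2 - 3*t + 1, t*(t + 2)/2, -t^2/2], [3*t*(-3*t - 8)/2, 3*t^2/2 + 4*t + 1, -t*(3*t/2 + 1)], [-3*t, t, 1 - t]]

A has Jordan form J = [[0, 1, 0], [0, 0, 1], [0, 0, 0]] with A = PJP^{-1}, so e^{tA} = P e^{tJ} P^{-1}.

For a Jordan block J_k(λ), e^{tJ_k(λ)} = e^{λt} · (I + tN + t^2 N^2/2! + ... + t^{k-1} N^{k-1}/(k-1)!) where N is the nilpotent superdiagonal part.

Assembling the blocks and conjugating back gives the entries of e^{tA} as shown above.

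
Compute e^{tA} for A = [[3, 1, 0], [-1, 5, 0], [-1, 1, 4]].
A has Jordan form J = [[4, 1, 0], [0, 4, 0], [0, 0, 4]] with A = PJP^{-1}, so e^{tA} = P e^{tJ} P^{-1}.

For a Jordan block J_k(λ), e^{tJ_k(λ)} = e^{λt} · (I + tN + t^2 N^2/2! + ... + t^{k-1} N^{k-1}/(k-1)!) where N is the nilpotent superdiagonal part.

Assembling the blocks and conjugating back gives the entries of e^{tA} as shown above.

e^{tA} = [[(1 - t)*e^{4*t}, t*e^{4*t}, 0], [-t*e^{4*t}, (t + 1)*e^{4*t}, 0], [-t*e^{4*t}, t*e^{4*t}, e^{4*t}]]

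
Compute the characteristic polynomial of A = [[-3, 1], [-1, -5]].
χ_A(x) = (x + 4)^2

xI - A = [[x + 3, -1], [1, x + 5]].

Expanding det(xI - A) along the first row:
det(xI - A) = + (x + 3)·det([[x + 5]]) - (-1)·det([[1]]).

Evaluating gives χ_A(x) = x^2 + 8x + 16 = (x + 4)^2.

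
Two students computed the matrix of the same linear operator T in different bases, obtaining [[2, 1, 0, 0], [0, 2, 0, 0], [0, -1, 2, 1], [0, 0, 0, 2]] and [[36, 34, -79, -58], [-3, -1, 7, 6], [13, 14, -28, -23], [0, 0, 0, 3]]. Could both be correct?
trace(A) = 8 but trace(B) = 10. The trace is a similarity invariant, so A and B are not similar.

No.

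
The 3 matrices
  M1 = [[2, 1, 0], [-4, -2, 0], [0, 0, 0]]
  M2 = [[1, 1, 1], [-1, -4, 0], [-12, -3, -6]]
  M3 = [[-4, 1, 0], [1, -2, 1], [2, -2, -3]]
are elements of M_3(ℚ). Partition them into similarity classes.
2 classes: {M1}, {M2, M3}

Characteristic polynomials: χ_{M1} = x^3, χ_{M2} = (x + 3)^3, χ_{M3} = (x + 3)^3.

{M1}: invariant factors x, x^2.

{M2, M3}: invariant factors (x + 3)^3.

Matrices are similar if and only if their invariant-factor lists agree; the partition into similarity classes is {M1}, {M2, M3}.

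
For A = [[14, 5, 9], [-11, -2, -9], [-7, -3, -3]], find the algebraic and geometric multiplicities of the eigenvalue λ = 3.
algebraic multiplicity 3, geometric multiplicity 1

The characteristic polynomial is (x - 3)^3, so the factor x - 3 appears with exponent 3: the algebraic multiplicity is 3.

rank(A - 3I) = 2, so the eigenspace has dimension 3 - 2 = 1: the geometric multiplicity is 1.

Since 1 < 3, A is not diagonalizable.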